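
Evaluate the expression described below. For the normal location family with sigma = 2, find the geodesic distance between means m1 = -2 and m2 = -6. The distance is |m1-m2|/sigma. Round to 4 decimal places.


On the fixed-variance normal subfamily, geodesic distance = |m1-m2|/sigma.
|-2 - -6| = 4.
sigma = 2.
d = 4/2 = 2.0000

2.0000


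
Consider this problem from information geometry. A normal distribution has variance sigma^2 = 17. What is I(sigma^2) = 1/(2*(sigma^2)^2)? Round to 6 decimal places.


Fisher information for variance: I(sigma^2) = 1/(2*sigma^4).
sigma^2 = 17, so sigma^4 = 289.
I = 1/(2*289) = 1/578 = 0.001730

0.001730


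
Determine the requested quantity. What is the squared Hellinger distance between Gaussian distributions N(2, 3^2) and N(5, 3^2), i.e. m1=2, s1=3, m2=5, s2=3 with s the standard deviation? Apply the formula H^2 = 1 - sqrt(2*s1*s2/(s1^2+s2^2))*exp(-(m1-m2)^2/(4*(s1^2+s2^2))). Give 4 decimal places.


Squared Hellinger distance for Gaussians:
H^2 = 1 - sqrt(2*s1*s2/(s1^2+s2^2)) * exp(-(m1-m2)^2/(4*(s1^2+s2^2))).
s1^2 = 9, s2^2 = 9, s1^2+s2^2 = 18.
sqrt(2*3*3/(18)) = 1.0.
(m1-m2)^2 = (-3)^2 = 9.
exp(-9/(4*18)) = exp(-0.125) = 0.882497.
H^2 = 1 - 1.0*0.882497 = 0.1175

0.1175


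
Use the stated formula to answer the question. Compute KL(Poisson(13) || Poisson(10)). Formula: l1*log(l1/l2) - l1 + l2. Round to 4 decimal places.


KL divergence for Poisson:
KL = l1*log(l1/l2) - l1 + l2.
l1 = 13, l2 = 10.
log(13/10) = 0.262364.
l1*log(l1/l2) = 13 * 0.262364 = 3.410735.
KL = 3.410735 - 13 + 10 = 0.4107

0.4107


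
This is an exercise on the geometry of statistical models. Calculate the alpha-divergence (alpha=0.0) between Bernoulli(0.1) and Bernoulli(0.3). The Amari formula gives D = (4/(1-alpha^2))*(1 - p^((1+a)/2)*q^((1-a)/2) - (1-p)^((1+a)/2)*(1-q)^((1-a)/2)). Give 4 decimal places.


Amari alpha-divergence:
D = (4/(1-alpha^2))*(1 - p^((1+a)/2)*q^((1-a)/2) - (1-p)^((1+a)/2)*(1-q)^((1-a)/2)).
alpha = 0.0, p = 0.1, q = 0.3.
e1 = (1+alpha)/2 = 0.5, e2 = (1-alpha)/2 = 0.5.
t1 = p^e1 * q^e2 = 0.1^0.5 * 0.3^0.5 = 0.173205.
t2 = (1-p)^e1 * (1-q)^e2 = 0.9^0.5 * 0.7^0.5 = 0.793725.
4/(1-alpha^2) = 4.0.
D = 4.0*(1 - 0.173205 - 0.793725) = 0.1323

0.1323


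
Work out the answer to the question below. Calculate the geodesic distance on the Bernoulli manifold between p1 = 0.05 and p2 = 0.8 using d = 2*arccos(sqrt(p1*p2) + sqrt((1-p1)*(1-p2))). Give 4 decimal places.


Geodesic distance on Bernoulli manifold:
d(p1,p2) = 2*arccos(sqrt(p1*p2) + sqrt((1-p1)*(1-p2))).
sqrt(p1*p2) = sqrt(0.05*0.8) = 0.2.
sqrt((1-p1)*(1-p2)) = sqrt(0.95*0.2) = 0.43589.
arg = 0.2 + 0.43589 = 0.63589.
d = 2*arccos(0.63589) = 1.7633

1.7633


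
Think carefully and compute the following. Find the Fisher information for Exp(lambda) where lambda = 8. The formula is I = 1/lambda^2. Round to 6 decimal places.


Fisher information for exponential: I(lambda) = 1/lambda^2.
lambda = 8, lambda^2 = 64.
I = 1/64 = 0.015625

0.015625


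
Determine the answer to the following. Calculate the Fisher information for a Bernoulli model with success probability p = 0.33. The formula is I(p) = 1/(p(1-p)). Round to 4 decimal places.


For Bernoulli(p), Fisher information is I(p) = 1/(p*(1-p)).
p = 0.33, 1-p = 0.67.
p*(1-p) = 0.2211.
I(p) = 1/0.2211 = 4.5228

4.5228


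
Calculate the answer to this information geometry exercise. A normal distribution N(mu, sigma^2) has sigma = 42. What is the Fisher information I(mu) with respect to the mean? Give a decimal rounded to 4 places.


The Fisher information for the mean of a normal distribution is I(mu) = 1/sigma^2.
sigma = 42, so sigma^2 = 1764.
I(mu) = 1/1764 = 0.0006

0.0006


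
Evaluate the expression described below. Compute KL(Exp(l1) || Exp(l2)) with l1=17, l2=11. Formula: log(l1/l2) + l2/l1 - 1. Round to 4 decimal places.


KL divergence for exponential family:
KL = log(l1/l2) + l2/l1 - 1.
log(17/11) = 0.435318.
11/17 = 0.647059.
KL = 0.435318 + 0.647059 - 1 = 0.0824

0.0824


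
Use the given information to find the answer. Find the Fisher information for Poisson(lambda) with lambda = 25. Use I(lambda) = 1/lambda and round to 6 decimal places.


Fisher information for Poisson: I(lambda) = 1/lambda.
lambda = 25.
I(lambda) = 1/25 = 0.040000

0.040000


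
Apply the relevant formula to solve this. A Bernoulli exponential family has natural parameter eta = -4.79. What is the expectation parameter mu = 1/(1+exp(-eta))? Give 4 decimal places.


Dual coordinate (expectation parameter) for Bernoulli:
mu = 1/(1+exp(-eta)).
eta = -4.79.
exp(-eta) = exp(4.79) = 120.301369.
mu = 1/(1+120.301369) = 0.0082

0.0082


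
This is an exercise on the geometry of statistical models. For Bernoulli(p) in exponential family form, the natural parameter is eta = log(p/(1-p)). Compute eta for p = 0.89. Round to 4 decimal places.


Natural parameter for Bernoulli: eta = log(p/(1-p)).
p = 0.89, 1-p = 0.11.
p/(1-p) = 8.090909.
eta = log(8.090909) = 2.0907

2.0907


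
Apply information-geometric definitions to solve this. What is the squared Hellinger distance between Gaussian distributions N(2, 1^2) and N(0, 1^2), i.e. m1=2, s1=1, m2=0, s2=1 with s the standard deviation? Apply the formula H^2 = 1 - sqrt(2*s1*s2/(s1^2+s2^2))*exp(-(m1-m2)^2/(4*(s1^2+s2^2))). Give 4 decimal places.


Squared Hellinger distance for Gaussians:
H^2 = 1 - sqrt(2*s1*s2/(s1^2+s2^2)) * exp(-(m1-m2)^2/(4*(s1^2+s2^2))).
s1^2 = 1, s2^2 = 1, s1^2+s2^2 = 2.
sqrt(2*1*1/(2)) = 1.0.
(m1-m2)^2 = (2)^2 = 4.
exp(-4/(4*2)) = exp(-0.5) = 0.606531.
H^2 = 1 - 1.0*0.606531 = 0.3935

0.3935


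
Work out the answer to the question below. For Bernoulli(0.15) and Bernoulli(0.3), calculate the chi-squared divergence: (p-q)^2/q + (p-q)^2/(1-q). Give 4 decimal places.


Chi-squared divergence between Bernoulli distributions:
chi^2 = (p-q)^2/q + (p-q)^2/(1-q).
p = 0.15, q = 0.3, p-q = -0.15.
(p-q)^2 = 0.0225.
term1 = 0.0225/0.3 = 0.075.
term2 = 0.0225/0.7 = 0.032143.
chi^2 = 0.075 + 0.032143 = 0.1071

0.1071


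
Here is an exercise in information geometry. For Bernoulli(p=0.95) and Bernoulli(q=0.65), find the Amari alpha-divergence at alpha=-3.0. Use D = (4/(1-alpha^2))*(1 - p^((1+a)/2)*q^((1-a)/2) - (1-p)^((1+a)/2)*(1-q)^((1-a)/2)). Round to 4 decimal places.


Amari alpha-divergence:
D = (4/(1-alpha^2))*(1 - p^((1+a)/2)*q^((1-a)/2) - (1-p)^((1+a)/2)*(1-q)^((1-a)/2)).
alpha = -3.0, p = 0.95, q = 0.65.
e1 = (1+alpha)/2 = -1.0, e2 = (1-alpha)/2 = 2.0.
t1 = p^e1 * q^e2 = 0.95^-1.0 * 0.65^2.0 = 0.444737.
t2 = (1-p)^e1 * (1-q)^e2 = 0.05^-1.0 * 0.35^2.0 = 2.45.
4/(1-alpha^2) = -0.5.
D = -0.5*(1 - 0.444737 - 2.45) = 0.9474

0.9474


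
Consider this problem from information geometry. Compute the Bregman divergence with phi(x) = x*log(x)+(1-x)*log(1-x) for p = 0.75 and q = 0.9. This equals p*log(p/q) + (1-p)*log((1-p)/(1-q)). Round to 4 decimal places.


Bregman divergence with negative entropy generator:
D = p*log(p/q) + (1-p)*log((1-p)/(1-q)).
p = 0.75, q = 0.9.
p*log(p/q) = 0.75*log(0.75/0.9) = -0.136741.
(1-p)*log((1-p)/(1-q)) = 0.25*log(0.25/0.1) = 0.229073.
D = -0.136741 + 0.229073 = 0.0923

0.0923


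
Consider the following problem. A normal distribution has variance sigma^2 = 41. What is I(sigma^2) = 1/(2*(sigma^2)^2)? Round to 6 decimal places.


Fisher information for variance: I(sigma^2) = 1/(2*sigma^4).
sigma^2 = 41, so sigma^4 = 1681.
I = 1/(2*1681) = 1/3362 = 0.000297

0.000297


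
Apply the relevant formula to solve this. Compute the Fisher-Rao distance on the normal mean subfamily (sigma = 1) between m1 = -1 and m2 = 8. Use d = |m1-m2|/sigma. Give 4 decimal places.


On the fixed-variance normal subfamily, geodesic distance = |m1-m2|/sigma.
|-1 - 8| = 9.
sigma = 1.
d = 9/1 = 9.0000

9.0000


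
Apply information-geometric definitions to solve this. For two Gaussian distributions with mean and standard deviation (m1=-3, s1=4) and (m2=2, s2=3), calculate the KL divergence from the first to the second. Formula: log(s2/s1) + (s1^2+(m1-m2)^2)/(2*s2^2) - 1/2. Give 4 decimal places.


KL divergence between normal distributions:
KL = log(s2/s1) + (s1^2 + (m1-m2)^2)/(2*s2^2) - 1/2.
log(3/4) = -0.287682.
(4^2 + (-3-2)^2)/(2*3^2) = (16 + 25)/18 = 2.277778.
KL = -0.287682 + 2.277778 - 0.5 = 1.4901

1.4901


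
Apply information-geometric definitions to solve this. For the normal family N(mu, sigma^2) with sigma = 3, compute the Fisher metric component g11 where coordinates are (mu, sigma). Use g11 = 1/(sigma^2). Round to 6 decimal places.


For the 2-parameter normal family, the Fisher metric has:
  g11 = 1/sigma^2, g22 = 2/sigma^2.
sigma = 3, sigma^2 = 9.
g11 = 0.111111

0.111111


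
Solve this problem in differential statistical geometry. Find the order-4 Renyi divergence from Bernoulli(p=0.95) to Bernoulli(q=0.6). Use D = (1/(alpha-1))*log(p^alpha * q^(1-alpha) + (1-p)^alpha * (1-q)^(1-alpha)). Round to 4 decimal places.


Renyi divergence of order alpha between Bernoulli distributions:
D = (1/(alpha-1))*log(p^alpha * q^(1-alpha) + (1-p)^alpha * (1-q)^(1-alpha)).
alpha = 4, p = 0.95, q = 0.6.
p^alpha * q^(1-alpha) = 0.95^4 * 0.6^-3 = 3.770862.
(1-p)^alpha * (1-q)^(1-alpha) = 0.05^4 * 0.4^-3 = 9.8e-05.
sum = 3.770862 + 9.8e-05 = 3.77096.
D = (1/3)*log(3.77096) = 0.4424

0.4424


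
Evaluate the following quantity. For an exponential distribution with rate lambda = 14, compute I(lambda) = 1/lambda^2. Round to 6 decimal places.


Fisher information for exponential: I(lambda) = 1/lambda^2.
lambda = 14, lambda^2 = 196.
I = 1/196 = 0.005102

0.005102


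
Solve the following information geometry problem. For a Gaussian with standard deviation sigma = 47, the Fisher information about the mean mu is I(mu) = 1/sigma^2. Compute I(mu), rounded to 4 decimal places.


The Fisher information for the mean of a normal distribution is I(mu) = 1/sigma^2.
sigma = 47, so sigma^2 = 2209.
I(mu) = 1/2209 = 0.0005

0.0005


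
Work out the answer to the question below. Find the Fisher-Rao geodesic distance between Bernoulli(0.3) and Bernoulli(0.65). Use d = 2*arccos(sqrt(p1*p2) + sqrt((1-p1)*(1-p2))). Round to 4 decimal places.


Geodesic distance on Bernoulli manifold:
d(p1,p2) = 2*arccos(sqrt(p1*p2) + sqrt((1-p1)*(1-p2))).
sqrt(p1*p2) = sqrt(0.3*0.65) = 0.441588.
sqrt((1-p1)*(1-p2)) = sqrt(0.7*0.35) = 0.494975.
arg = 0.441588 + 0.494975 = 0.936563.
d = 2*arccos(0.936563) = 0.7162

0.7162


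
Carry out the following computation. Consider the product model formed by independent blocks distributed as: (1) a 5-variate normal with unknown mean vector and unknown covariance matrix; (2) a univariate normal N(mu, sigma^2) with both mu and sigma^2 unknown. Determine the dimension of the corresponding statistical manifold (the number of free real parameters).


The dimension of a statistical manifold equals the number of free
(independent) real parameters of the model. For a product of independent
blocks the parameter counts add.
- 5-variate normal: 5 (mean) + 5*6/2 = 15 (symmetric covariance) = 20.
- normal (mu, sigma^2): 2.
Total = 20 + 2 = 22.
Dimension = 22

22


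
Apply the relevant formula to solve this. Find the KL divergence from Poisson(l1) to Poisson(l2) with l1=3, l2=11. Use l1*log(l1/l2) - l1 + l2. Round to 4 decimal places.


KL divergence for Poisson:
KL = l1*log(l1/l2) - l1 + l2.
l1 = 3, l2 = 11.
log(3/11) = -1.299283.
l1*log(l1/l2) = 3 * -1.299283 = -3.897849.
KL = -3.897849 - 3 + 11 = 4.1022

4.1022


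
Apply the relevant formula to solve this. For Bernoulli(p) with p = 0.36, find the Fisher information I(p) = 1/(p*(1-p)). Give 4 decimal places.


For Bernoulli(p), Fisher information is I(p) = 1/(p*(1-p)).
p = 0.36, 1-p = 0.64.
p*(1-p) = 0.2304.
I(p) = 1/0.2304 = 4.3403

4.3403


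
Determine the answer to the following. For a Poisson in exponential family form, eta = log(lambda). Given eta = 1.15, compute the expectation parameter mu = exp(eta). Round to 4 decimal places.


Expectation parameter for Poisson exponential family:
mu = exp(eta).
eta = 1.15.
mu = exp(1.15) = 3.1582

3.1582


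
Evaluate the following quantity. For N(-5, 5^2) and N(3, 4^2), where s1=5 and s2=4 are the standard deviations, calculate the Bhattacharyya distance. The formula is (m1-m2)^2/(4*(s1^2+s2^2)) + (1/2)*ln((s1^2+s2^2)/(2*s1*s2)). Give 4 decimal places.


Bhattacharyya distance between two Gaussians:
DB = (m1-m2)^2/(4*(s1^2+s2^2)) + (1/2)*ln((s1^2+s2^2)/(2*s1*s2)).
(m1-m2)^2 = (-8)^2 = 64.
s1^2+s2^2 = 25 + 16 = 41.
term1 = 64/164 = 0.390244.
term2 = 0.5*ln(41/40.0) = 0.012346.
DB = 0.390244 + 0.012346 = 0.4026

0.4026


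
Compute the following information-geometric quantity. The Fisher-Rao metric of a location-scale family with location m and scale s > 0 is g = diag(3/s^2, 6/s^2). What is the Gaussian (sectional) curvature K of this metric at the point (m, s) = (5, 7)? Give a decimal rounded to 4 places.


The metric has the form g = (A dm^2 + B ds^2)/s^2 with A = 3, B = 6.
Substitute u = sqrt(A/B)*m: g = B*(du^2 + ds^2)/s^2, i.e. B times the
Poincare upper half-plane metric, which has constant Gaussian curvature -1.
Scaling a 2D metric by a constant c divides the Gaussian curvature by c,
so K = -1/B = -1/(6) = -0.1667 everywhere (the point (m, s) = (5, 7) is irrelevant:
the curvature is constant).
The requested Gaussian curvature is K = -0.1667.

-0.1667


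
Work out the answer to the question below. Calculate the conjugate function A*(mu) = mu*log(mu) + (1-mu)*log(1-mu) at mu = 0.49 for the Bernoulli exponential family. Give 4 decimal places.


Legendre transform for Bernoulli:
A*(mu) = mu*log(mu) + (1-mu)*log(1-mu).
mu = 0.49, 1-mu = 0.51.
mu*log(mu) = 0.49*log(0.49) = -0.349541.
(1-mu)*log(1-mu) = 0.51*log(0.51) = -0.343406.
A* = -0.349541 + -0.343406 = -0.6929

-0.6929


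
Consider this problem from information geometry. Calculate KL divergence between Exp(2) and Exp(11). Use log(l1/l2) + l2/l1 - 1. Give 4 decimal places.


KL divergence for exponential family:
KL = log(l1/l2) + l2/l1 - 1.
log(2/11) = -1.704748.
11/2 = 5.5.
KL = -1.704748 + 5.5 - 1 = 2.7953

2.7953


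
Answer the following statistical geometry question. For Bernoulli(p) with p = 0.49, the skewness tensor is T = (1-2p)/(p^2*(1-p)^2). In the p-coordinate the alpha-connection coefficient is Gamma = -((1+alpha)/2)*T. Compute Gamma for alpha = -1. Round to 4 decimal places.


Skewness (Amari-Chentsov) tensor: T = (1-2p)/(p^2*(1-p)^2).
p = 0.49, 1-2p = 0.02, p^2 = 0.2401, (1-p)^2 = 0.2601.
T = 0.02/(0.2401 * 0.2601) = 0.320256.
In the p-coordinate, Gamma^(alpha) = Gamma^(0) - (alpha/2)*T with Gamma^(0) = (1/2)*g'(p) = -T/2,
so Gamma^(alpha) = -((1+alpha)/2)*T.
alpha = -1, -(1+alpha)/2 = 0.0.
Gamma = 0.0 * 0.320256 = 0.0000

0.0000


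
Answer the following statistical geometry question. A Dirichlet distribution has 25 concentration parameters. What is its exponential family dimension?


Exponential family dimension calculation:
Dirichlet with 25 components has 25 natural parameters.

25


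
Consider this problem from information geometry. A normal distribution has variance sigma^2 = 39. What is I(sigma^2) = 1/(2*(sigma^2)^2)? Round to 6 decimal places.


Fisher information for variance: I(sigma^2) = 1/(2*sigma^4).
sigma^2 = 39, so sigma^4 = 1521.
I = 1/(2*1521) = 1/3042 = 0.000329

0.000329


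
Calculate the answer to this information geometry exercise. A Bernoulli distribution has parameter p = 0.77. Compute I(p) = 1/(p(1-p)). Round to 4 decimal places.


For Bernoulli(p), Fisher information is I(p) = 1/(p*(1-p)).
p = 0.77, 1-p = 0.23.
p*(1-p) = 0.1771.
I(p) = 1/0.1771 = 5.6465

5.6465


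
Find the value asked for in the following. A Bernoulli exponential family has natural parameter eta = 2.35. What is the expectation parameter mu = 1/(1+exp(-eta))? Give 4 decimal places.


Dual coordinate (expectation parameter) for Bernoulli:
mu = 1/(1+exp(-eta)).
eta = 2.35.
exp(-eta) = exp(-2.35) = 0.095369.
mu = 1/(1+0.095369) = 0.9129

0.9129


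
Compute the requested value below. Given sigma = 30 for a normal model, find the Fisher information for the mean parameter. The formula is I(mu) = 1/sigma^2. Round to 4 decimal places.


The Fisher information for the mean of a normal distribution is I(mu) = 1/sigma^2.
sigma = 30, so sigma^2 = 900.
I(mu) = 1/900 = 0.0011

0.0011


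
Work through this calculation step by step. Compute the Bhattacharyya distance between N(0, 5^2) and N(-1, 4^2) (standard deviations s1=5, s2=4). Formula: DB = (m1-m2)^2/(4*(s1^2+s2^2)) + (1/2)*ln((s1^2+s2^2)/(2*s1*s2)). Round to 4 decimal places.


Bhattacharyya distance between two Gaussians:
DB = (m1-m2)^2/(4*(s1^2+s2^2)) + (1/2)*ln((s1^2+s2^2)/(2*s1*s2)).
(m1-m2)^2 = (1)^2 = 1.
s1^2+s2^2 = 25 + 16 = 41.
term1 = 1/164 = 0.006098.
term2 = 0.5*ln(41/40.0) = 0.012346.
DB = 0.006098 + 0.012346 = 0.0184

0.0184


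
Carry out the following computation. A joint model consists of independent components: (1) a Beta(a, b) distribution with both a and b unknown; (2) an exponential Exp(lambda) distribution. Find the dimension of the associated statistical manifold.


The dimension of a statistical manifold equals the number of free
(independent) real parameters of the model. For a product of independent
blocks the parameter counts add.
- Beta (a, b): 2.
- exponential (lambda): 1.
Total = 2 + 1 = 3.
Dimension = 3

3


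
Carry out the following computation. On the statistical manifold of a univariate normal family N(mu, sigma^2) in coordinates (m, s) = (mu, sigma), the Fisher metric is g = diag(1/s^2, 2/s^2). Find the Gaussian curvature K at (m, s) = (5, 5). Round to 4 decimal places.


The metric has the form g = (A dm^2 + B ds^2)/s^2 with A = 1, B = 2.
Substitute u = sqrt(A/B)*m: g = B*(du^2 + ds^2)/s^2, i.e. B times the
Poincare upper half-plane metric, which has constant Gaussian curvature -1.
Scaling a 2D metric by a constant c divides the Gaussian curvature by c,
so K = -1/B = -1/(2) = -0.5000 everywhere (the point (m, s) = (5, 5) is irrelevant:
the curvature is constant).
The requested Gaussian curvature is K = -0.5000.

-0.5000


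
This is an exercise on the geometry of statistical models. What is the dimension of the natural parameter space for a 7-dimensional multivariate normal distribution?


Exponential family dimension calculation:
For 7-dim MVN: mean has 7 params, covariance has 7*8/2 = 28 unique entries.
Total dim = 7 + 28 = 35.

35


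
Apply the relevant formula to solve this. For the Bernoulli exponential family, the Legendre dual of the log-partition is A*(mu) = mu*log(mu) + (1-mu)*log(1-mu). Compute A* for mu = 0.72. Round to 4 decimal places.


Legendre transform for Bernoulli:
A*(mu) = mu*log(mu) + (1-mu)*log(1-mu).
mu = 0.72, 1-mu = 0.28.
mu*log(mu) = 0.72*log(0.72) = -0.236523.
(1-mu)*log(1-mu) = 0.28*log(0.28) = -0.35643.
A* = -0.236523 + -0.35643 = -0.5930

-0.5930


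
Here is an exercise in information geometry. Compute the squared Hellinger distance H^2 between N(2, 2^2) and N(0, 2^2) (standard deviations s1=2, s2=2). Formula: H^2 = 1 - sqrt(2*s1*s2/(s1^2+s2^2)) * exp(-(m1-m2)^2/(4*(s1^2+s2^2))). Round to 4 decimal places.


Squared Hellinger distance for Gaussians:
H^2 = 1 - sqrt(2*s1*s2/(s1^2+s2^2)) * exp(-(m1-m2)^2/(4*(s1^2+s2^2))).
s1^2 = 4, s2^2 = 4, s1^2+s2^2 = 8.
sqrt(2*2*2/(8)) = 1.0.
(m1-m2)^2 = (2)^2 = 4.
exp(-4/(4*8)) = exp(-0.125) = 0.882497.
H^2 = 1 - 1.0*0.882497 = 0.1175

0.1175


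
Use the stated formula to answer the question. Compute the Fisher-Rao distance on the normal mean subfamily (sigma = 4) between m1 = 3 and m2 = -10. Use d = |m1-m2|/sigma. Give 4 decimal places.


On the fixed-variance normal subfamily, geodesic distance = |m1-m2|/sigma.
|3 - -10| = 13.
sigma = 4.
d = 13/4 = 3.2500

3.2500


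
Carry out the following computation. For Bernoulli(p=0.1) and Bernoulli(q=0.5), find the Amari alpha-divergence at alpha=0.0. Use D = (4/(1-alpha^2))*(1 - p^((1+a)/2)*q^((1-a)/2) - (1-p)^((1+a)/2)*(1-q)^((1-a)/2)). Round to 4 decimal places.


Amari alpha-divergence:
D = (4/(1-alpha^2))*(1 - p^((1+a)/2)*q^((1-a)/2) - (1-p)^((1+a)/2)*(1-q)^((1-a)/2)).
alpha = 0.0, p = 0.1, q = 0.5.
e1 = (1+alpha)/2 = 0.5, e2 = (1-alpha)/2 = 0.5.
t1 = p^e1 * q^e2 = 0.1^0.5 * 0.5^0.5 = 0.223607.
t2 = (1-p)^e1 * (1-q)^e2 = 0.9^0.5 * 0.5^0.5 = 0.67082.
4/(1-alpha^2) = 4.0.
D = 4.0*(1 - 0.223607 - 0.67082) = 0.4223

0.4223


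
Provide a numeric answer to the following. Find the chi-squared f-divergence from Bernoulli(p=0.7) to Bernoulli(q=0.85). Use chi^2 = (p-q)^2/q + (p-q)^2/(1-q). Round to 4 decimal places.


Chi-squared divergence between Bernoulli distributions:
chi^2 = (p-q)^2/q + (p-q)^2/(1-q).
p = 0.7, q = 0.85, p-q = -0.15.
(p-q)^2 = 0.0225.
term1 = 0.0225/0.85 = 0.026471.
term2 = 0.0225/0.15 = 0.15.
chi^2 = 0.026471 + 0.15 = 0.1765

0.1765


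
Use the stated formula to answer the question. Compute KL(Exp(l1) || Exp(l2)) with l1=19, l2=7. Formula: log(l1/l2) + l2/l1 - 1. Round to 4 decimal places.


KL divergence for exponential family:
KL = log(l1/l2) + l2/l1 - 1.
log(19/7) = 0.998529.
7/19 = 0.368421.
KL = 0.998529 + 0.368421 - 1 = 0.3669

0.3669


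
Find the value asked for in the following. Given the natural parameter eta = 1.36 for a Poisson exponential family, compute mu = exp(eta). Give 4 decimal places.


Expectation parameter for Poisson exponential family:
mu = exp(eta).
eta = 1.36.
mu = exp(1.36) = 3.8962

3.8962


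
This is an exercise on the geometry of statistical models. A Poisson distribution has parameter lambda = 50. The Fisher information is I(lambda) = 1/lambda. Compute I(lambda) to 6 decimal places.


Fisher information for Poisson: I(lambda) = 1/lambda.
lambda = 50.
I(lambda) = 1/50 = 0.020000

0.020000


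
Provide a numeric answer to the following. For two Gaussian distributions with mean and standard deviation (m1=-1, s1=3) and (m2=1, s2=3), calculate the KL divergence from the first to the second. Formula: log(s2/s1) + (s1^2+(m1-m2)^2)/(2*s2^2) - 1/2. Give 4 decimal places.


KL divergence between normal distributions:
KL = log(s2/s1) + (s1^2 + (m1-m2)^2)/(2*s2^2) - 1/2.
log(3/3) = 0.0.
(3^2 + (-1-1)^2)/(2*3^2) = (9 + 4)/18 = 0.722222.
KL = 0.0 + 0.722222 - 0.5 = 0.2222

0.2222


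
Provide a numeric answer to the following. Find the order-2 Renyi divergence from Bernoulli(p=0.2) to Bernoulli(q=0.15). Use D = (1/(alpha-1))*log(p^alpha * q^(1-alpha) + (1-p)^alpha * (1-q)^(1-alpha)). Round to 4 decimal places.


Renyi divergence of order alpha between Bernoulli distributions:
D = (1/(alpha-1))*log(p^alpha * q^(1-alpha) + (1-p)^alpha * (1-q)^(1-alpha)).
alpha = 2, p = 0.2, q = 0.15.
p^alpha * q^(1-alpha) = 0.2^2 * 0.15^-1 = 0.266667.
(1-p)^alpha * (1-q)^(1-alpha) = 0.8^2 * 0.85^-1 = 0.752941.
sum = 0.266667 + 0.752941 = 1.019608.
D = (1/1)*log(1.019608) = 0.0194

0.0194


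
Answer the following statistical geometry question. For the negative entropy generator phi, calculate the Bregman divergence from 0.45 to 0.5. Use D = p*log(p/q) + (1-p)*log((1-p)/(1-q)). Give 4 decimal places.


Bregman divergence with negative entropy generator:
D = p*log(p/q) + (1-p)*log((1-p)/(1-q)).
p = 0.45, q = 0.5.
p*log(p/q) = 0.45*log(0.45/0.5) = -0.047412.
(1-p)*log((1-p)/(1-q)) = 0.55*log(0.55/0.5) = 0.052421.
D = -0.047412 + 0.052421 = 0.0050

0.0050


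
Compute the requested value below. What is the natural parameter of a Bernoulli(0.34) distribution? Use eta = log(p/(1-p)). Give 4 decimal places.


Natural parameter for Bernoulli: eta = log(p/(1-p)).
p = 0.34, 1-p = 0.66.
p/(1-p) = 0.515152.
eta = log(0.515152) = -0.6633

-0.6633


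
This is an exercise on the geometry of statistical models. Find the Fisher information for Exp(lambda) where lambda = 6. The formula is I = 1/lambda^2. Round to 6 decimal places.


Fisher information for exponential: I(lambda) = 1/lambda^2.
lambda = 6, lambda^2 = 36.
I = 1/36 = 0.027778

0.027778


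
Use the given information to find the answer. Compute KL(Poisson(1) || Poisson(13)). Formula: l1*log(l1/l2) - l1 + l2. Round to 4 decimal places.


KL divergence for Poisson:
KL = l1*log(l1/l2) - l1 + l2.
l1 = 1, l2 = 13.
log(1/13) = -2.564949.
l1*log(l1/l2) = 1 * -2.564949 = -2.564949.
KL = -2.564949 - 1 + 13 = 9.4351

9.4351


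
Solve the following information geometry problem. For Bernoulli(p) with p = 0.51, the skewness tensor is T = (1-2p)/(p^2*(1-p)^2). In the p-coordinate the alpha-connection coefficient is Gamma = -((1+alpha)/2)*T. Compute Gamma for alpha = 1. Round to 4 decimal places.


Skewness (Amari-Chentsov) tensor: T = (1-2p)/(p^2*(1-p)^2).
p = 0.51, 1-2p = -0.02, p^2 = 0.2601, (1-p)^2 = 0.2401.
T = -0.02/(0.2601 * 0.2401) = -0.320256.
In the p-coordinate, Gamma^(alpha) = Gamma^(0) - (alpha/2)*T with Gamma^(0) = (1/2)*g'(p) = -T/2,
so Gamma^(alpha) = -((1+alpha)/2)*T.
alpha = 1, -(1+alpha)/2 = -1.0.
Gamma = -1.0 * -0.320256 = 0.3203

0.3203


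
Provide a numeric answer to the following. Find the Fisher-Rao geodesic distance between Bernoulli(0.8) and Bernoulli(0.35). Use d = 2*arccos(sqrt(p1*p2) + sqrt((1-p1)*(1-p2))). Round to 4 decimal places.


Geodesic distance on Bernoulli manifold:
d(p1,p2) = 2*arccos(sqrt(p1*p2) + sqrt((1-p1)*(1-p2))).
sqrt(p1*p2) = sqrt(0.8*0.35) = 0.52915.
sqrt((1-p1)*(1-p2)) = sqrt(0.2*0.65) = 0.360555.
arg = 0.52915 + 0.360555 = 0.889705.
d = 2*arccos(0.889705) = 0.9482

0.9482


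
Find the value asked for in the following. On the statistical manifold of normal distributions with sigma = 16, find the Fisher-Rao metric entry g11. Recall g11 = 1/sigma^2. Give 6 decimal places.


For the 2-parameter normal family, the Fisher metric has:
  g11 = 1/sigma^2, g22 = 2/sigma^2.
sigma = 16, sigma^2 = 256.
g11 = 0.003906

0.003906


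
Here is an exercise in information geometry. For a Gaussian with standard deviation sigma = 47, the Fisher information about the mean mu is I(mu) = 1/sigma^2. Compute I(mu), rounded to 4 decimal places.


The Fisher information for the mean of a normal distribution is I(mu) = 1/sigma^2.
sigma = 47, so sigma^2 = 2209.
I(mu) = 1/2209 = 0.0005

0.0005


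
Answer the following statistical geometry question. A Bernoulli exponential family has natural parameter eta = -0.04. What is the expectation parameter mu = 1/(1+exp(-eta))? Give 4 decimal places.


Dual coordinate (expectation parameter) for Bernoulli:
mu = 1/(1+exp(-eta)).
eta = -0.04.
exp(-eta) = exp(0.04) = 1.040811.
mu = 1/(1+1.040811) = 0.4900

0.4900


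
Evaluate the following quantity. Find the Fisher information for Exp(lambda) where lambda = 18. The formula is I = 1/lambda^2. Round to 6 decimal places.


Fisher information for exponential: I(lambda) = 1/lambda^2.
lambda = 18, lambda^2 = 324.
I = 1/324 = 0.003086

0.003086


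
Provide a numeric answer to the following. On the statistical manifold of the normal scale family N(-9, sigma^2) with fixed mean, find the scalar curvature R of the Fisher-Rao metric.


This family has a single free parameter, so its statistical manifold
is 1-dimensional. The Riemann curvature tensor of any 1-dimensional
Riemannian manifold vanishes identically, so R = 0.

0


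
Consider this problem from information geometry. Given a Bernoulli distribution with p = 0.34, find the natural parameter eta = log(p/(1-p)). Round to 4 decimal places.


Natural parameter for Bernoulli: eta = log(p/(1-p)).
p = 0.34, 1-p = 0.66.
p/(1-p) = 0.515152.
eta = log(0.515152) = -0.6633

-0.6633


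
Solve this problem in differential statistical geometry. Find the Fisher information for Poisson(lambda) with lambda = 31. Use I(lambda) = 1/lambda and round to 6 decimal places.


Fisher information for Poisson: I(lambda) = 1/lambda.
lambda = 31.
I(lambda) = 1/31 = 0.032258

0.032258


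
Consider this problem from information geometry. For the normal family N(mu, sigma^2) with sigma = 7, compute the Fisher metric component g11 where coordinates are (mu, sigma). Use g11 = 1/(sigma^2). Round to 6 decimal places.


For the 2-parameter normal family, the Fisher metric has:
  g11 = 1/sigma^2, g22 = 2/sigma^2.
sigma = 7, sigma^2 = 49.
g11 = 0.020408

0.020408


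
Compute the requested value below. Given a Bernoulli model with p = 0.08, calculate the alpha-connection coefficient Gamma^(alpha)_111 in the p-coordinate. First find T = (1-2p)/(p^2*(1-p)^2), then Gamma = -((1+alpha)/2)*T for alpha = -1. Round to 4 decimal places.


Skewness (Amari-Chentsov) tensor: T = (1-2p)/(p^2*(1-p)^2).
p = 0.08, 1-2p = 0.84, p^2 = 0.0064, (1-p)^2 = 0.8464.
T = 0.84/(0.0064 * 0.8464) = 155.068526.
In the p-coordinate, Gamma^(alpha) = Gamma^(0) - (alpha/2)*T with Gamma^(0) = (1/2)*g'(p) = -T/2,
so Gamma^(alpha) = -((1+alpha)/2)*T.
alpha = -1, -(1+alpha)/2 = 0.0.
Gamma = 0.0 * 155.068526 = 0.0000

0.0000


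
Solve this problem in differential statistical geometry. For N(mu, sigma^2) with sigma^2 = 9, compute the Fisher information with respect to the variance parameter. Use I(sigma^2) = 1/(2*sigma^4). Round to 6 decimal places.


Fisher information for variance: I(sigma^2) = 1/(2*sigma^4).
sigma^2 = 9, so sigma^4 = 81.
I = 1/(2*81) = 1/162 = 0.006173

0.006173


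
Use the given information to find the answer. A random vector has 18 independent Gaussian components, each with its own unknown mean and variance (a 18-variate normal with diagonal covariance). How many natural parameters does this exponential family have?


Exponential family dimension calculation:
Each univariate normal has two natural parameters (mu/sigma^2 and -1/(2 sigma^2)).
With 18 independent components, dim = 2 * 18 = 36.

36


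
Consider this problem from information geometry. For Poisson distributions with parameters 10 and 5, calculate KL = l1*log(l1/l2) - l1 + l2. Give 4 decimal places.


KL divergence for Poisson:
KL = l1*log(l1/l2) - l1 + l2.
l1 = 10, l2 = 5.
log(10/5) = 0.693147.
l1*log(l1/l2) = 10 * 0.693147 = 6.931472.
KL = 6.931472 - 10 + 5 = 1.9315

1.9315


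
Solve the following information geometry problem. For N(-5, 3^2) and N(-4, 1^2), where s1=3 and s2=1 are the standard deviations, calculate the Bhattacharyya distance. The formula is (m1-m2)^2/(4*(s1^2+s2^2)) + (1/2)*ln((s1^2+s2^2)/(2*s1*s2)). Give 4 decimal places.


Bhattacharyya distance between two Gaussians:
DB = (m1-m2)^2/(4*(s1^2+s2^2)) + (1/2)*ln((s1^2+s2^2)/(2*s1*s2)).
(m1-m2)^2 = (-1)^2 = 1.
s1^2+s2^2 = 9 + 1 = 10.
term1 = 1/40 = 0.025.
term2 = 0.5*ln(10/6.0) = 0.255413.
DB = 0.025 + 0.255413 = 0.2804

0.2804


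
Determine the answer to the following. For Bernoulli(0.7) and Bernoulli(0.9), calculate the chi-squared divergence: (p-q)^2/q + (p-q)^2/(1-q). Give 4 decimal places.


Chi-squared divergence between Bernoulli distributions:
chi^2 = (p-q)^2/q + (p-q)^2/(1-q).
p = 0.7, q = 0.9, p-q = -0.2.
(p-q)^2 = 0.04.
term1 = 0.04/0.9 = 0.044444.
term2 = 0.04/0.1 = 0.4.
chi^2 = 0.044444 + 0.4 = 0.4444

0.4444


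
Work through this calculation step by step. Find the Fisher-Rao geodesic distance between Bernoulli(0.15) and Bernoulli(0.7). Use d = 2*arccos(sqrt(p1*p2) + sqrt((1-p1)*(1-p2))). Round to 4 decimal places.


Geodesic distance on Bernoulli manifold:
d(p1,p2) = 2*arccos(sqrt(p1*p2) + sqrt((1-p1)*(1-p2))).
sqrt(p1*p2) = sqrt(0.15*0.7) = 0.324037.
sqrt((1-p1)*(1-p2)) = sqrt(0.85*0.3) = 0.504975.
arg = 0.324037 + 0.504975 = 0.829012.
d = 2*arccos(0.829012) = 1.1869

1.1869


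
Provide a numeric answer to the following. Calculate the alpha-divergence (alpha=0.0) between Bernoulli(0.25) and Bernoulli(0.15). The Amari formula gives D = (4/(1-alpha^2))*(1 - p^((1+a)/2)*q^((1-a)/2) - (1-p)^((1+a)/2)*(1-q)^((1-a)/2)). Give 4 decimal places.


Amari alpha-divergence:
D = (4/(1-alpha^2))*(1 - p^((1+a)/2)*q^((1-a)/2) - (1-p)^((1+a)/2)*(1-q)^((1-a)/2)).
alpha = 0.0, p = 0.25, q = 0.15.
e1 = (1+alpha)/2 = 0.5, e2 = (1-alpha)/2 = 0.5.
t1 = p^e1 * q^e2 = 0.25^0.5 * 0.15^0.5 = 0.193649.
t2 = (1-p)^e1 * (1-q)^e2 = 0.75^0.5 * 0.85^0.5 = 0.798436.
4/(1-alpha^2) = 4.0.
D = 4.0*(1 - 0.193649 - 0.798436) = 0.0317

0.0317


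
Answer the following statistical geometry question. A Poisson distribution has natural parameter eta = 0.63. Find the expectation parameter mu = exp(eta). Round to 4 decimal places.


Expectation parameter for Poisson exponential family:
mu = exp(eta).
eta = 0.63.
mu = exp(0.63) = 1.8776

1.8776


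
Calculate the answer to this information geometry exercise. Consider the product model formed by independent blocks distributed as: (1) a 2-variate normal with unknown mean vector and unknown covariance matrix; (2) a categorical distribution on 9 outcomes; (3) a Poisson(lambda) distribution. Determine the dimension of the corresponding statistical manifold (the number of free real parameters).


The dimension of a statistical manifold equals the number of free
(independent) real parameters of the model. For a product of independent
blocks the parameter counts add.
- 2-variate normal: 2 (mean) + 2*3/2 = 3 (symmetric covariance) = 5.
- categorical on 9 outcomes (probabilities sum to 1): 9-1 = 8.
- Poisson (lambda): 1.
Total = 5 + 8 + 1 = 14.
Dimension = 14

14


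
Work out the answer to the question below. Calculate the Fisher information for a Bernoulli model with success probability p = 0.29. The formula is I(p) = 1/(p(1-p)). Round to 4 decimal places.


For Bernoulli(p), Fisher information is I(p) = 1/(p*(1-p)).
p = 0.29, 1-p = 0.71.
p*(1-p) = 0.2059.
I(p) = 1/0.2059 = 4.8567

4.8567


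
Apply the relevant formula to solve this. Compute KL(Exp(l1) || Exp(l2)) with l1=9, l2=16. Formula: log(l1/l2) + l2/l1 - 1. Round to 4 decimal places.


KL divergence for exponential family:
KL = log(l1/l2) + l2/l1 - 1.
log(9/16) = -0.575364.
16/9 = 1.777778.
KL = -0.575364 + 1.777778 - 1 = 0.2024

0.2024


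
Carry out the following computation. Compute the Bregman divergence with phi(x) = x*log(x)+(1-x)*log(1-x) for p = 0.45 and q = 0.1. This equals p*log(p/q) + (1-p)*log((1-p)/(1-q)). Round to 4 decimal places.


Bregman divergence with negative entropy generator:
D = p*log(p/q) + (1-p)*log((1-p)/(1-q)).
p = 0.45, q = 0.1.
p*log(p/q) = 0.45*log(0.45/0.1) = 0.676835.
(1-p)*log((1-p)/(1-q)) = 0.55*log(0.55/0.9) = -0.270862.
D = 0.676835 + -0.270862 = 0.4060

0.4060


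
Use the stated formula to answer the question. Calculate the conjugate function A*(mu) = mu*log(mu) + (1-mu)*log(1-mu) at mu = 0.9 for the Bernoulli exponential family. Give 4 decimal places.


Legendre transform for Bernoulli:
A*(mu) = mu*log(mu) + (1-mu)*log(1-mu).
mu = 0.9, 1-mu = 0.1.
mu*log(mu) = 0.9*log(0.9) = -0.094824.
(1-mu)*log(1-mu) = 0.1*log(0.1) = -0.230259.
A* = -0.094824 + -0.230259 = -0.3251

-0.3251


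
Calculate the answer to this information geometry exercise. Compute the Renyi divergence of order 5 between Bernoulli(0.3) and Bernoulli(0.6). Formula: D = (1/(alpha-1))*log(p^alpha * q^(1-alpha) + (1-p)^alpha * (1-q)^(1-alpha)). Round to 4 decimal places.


Renyi divergence of order alpha between Bernoulli distributions:
D = (1/(alpha-1))*log(p^alpha * q^(1-alpha) + (1-p)^alpha * (1-q)^(1-alpha)).
alpha = 5, p = 0.3, q = 0.6.
p^alpha * q^(1-alpha) = 0.3^5 * 0.6^-4 = 0.01875.
(1-p)^alpha * (1-q)^(1-alpha) = 0.7^5 * 0.4^-4 = 6.565234.
sum = 0.01875 + 6.565234 = 6.583984.
D = (1/4)*log(6.583984) = 0.4712

0.4712


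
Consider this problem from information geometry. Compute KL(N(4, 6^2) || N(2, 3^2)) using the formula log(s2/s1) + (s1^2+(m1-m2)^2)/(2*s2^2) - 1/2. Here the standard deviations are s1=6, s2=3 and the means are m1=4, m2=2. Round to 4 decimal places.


KL divergence between normal distributions:
KL = log(s2/s1) + (s1^2 + (m1-m2)^2)/(2*s2^2) - 1/2.
log(3/6) = -0.693147.
(6^2 + (4-2)^2)/(2*3^2) = (36 + 4)/18 = 2.222222.
KL = -0.693147 + 2.222222 - 0.5 = 1.0291

1.0291


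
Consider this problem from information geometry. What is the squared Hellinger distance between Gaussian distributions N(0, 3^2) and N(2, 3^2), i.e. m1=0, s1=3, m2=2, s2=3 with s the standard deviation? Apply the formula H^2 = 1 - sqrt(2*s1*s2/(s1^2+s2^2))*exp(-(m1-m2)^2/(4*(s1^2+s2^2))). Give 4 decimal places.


Squared Hellinger distance for Gaussians:
H^2 = 1 - sqrt(2*s1*s2/(s1^2+s2^2)) * exp(-(m1-m2)^2/(4*(s1^2+s2^2))).
s1^2 = 9, s2^2 = 9, s1^2+s2^2 = 18.
sqrt(2*3*3/(18)) = 1.0.
(m1-m2)^2 = (-2)^2 = 4.
exp(-4/(4*18)) = exp(-0.055556) = 0.945959.
H^2 = 1 - 1.0*0.945959 = 0.0540

0.0540


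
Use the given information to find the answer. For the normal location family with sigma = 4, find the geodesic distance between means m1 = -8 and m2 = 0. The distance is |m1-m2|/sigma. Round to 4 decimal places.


On the fixed-variance normal subfamily, geodesic distance = |m1-m2|/sigma.
|-8 - 0| = 8.
sigma = 4.
d = 8/4 = 2.0000

2.0000


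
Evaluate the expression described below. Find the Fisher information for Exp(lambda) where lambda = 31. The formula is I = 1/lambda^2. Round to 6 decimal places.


Fisher information for exponential: I(lambda) = 1/lambda^2.
lambda = 31, lambda^2 = 961.
I = 1/961 = 0.001041

0.001041


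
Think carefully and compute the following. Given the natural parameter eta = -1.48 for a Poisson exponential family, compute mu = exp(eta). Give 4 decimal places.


Expectation parameter for Poisson exponential family:
mu = exp(eta).
eta = -1.48.
mu = exp(-1.48) = 0.2276

0.2276


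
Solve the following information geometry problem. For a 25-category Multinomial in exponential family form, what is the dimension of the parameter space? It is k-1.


Exponential family dimension calculation:
For Multinomial with k=25 categories, dim = k-1 = 24.

24


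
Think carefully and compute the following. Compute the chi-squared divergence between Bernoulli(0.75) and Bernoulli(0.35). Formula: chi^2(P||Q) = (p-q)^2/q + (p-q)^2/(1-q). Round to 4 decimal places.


Chi-squared divergence between Bernoulli distributions:
chi^2 = (p-q)^2/q + (p-q)^2/(1-q).
p = 0.75, q = 0.35, p-q = 0.4.
(p-q)^2 = 0.16.
term1 = 0.16/0.35 = 0.457143.
term2 = 0.16/0.65 = 0.246154.
chi^2 = 0.457143 + 0.246154 = 0.7033

0.7033


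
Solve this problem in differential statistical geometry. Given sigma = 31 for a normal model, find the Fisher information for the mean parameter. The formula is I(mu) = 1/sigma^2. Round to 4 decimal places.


The Fisher information for the mean of a normal distribution is I(mu) = 1/sigma^2.
sigma = 31, so sigma^2 = 961.
I(mu) = 1/961 = 0.0010

0.0010


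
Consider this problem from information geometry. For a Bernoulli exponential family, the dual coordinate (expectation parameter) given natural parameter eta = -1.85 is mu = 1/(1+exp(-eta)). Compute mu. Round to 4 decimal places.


Dual coordinate (expectation parameter) for Bernoulli:
mu = 1/(1+exp(-eta)).
eta = -1.85.
exp(-eta) = exp(1.85) = 6.35982.
mu = 1/(1+6.35982) = 0.1359

0.1359


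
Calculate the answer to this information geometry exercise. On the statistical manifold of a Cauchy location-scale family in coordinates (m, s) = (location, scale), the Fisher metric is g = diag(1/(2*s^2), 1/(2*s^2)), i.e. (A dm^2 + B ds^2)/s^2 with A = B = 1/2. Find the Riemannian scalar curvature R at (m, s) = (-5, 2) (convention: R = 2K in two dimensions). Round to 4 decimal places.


The metric has the form g = (A dm^2 + B ds^2)/s^2 with A = 1/2, B = 1/2.
Substitute u = sqrt(A/B)*m: g = B*(du^2 + ds^2)/s^2, i.e. B times the
Poincare upper half-plane metric, which has constant Gaussian curvature -1.
Scaling a 2D metric by a constant c divides the Gaussian curvature by c,
so K = -1/B = -1/(1/2) = -2.0000 everywhere (the point (m, s) = (-5, 2) is irrelevant:
the curvature is constant).
Scalar curvature in dimension 2: R = 2K = -2/(1/2) = -4.0000.

-4.0000


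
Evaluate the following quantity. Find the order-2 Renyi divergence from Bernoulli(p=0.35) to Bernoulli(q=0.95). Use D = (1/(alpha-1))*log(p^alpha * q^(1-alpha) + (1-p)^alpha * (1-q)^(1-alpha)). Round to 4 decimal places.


Renyi divergence of order alpha between Bernoulli distributions:
D = (1/(alpha-1))*log(p^alpha * q^(1-alpha) + (1-p)^alpha * (1-q)^(1-alpha)).
alpha = 2, p = 0.35, q = 0.95.
p^alpha * q^(1-alpha) = 0.35^2 * 0.95^-1 = 0.128947.
(1-p)^alpha * (1-q)^(1-alpha) = 0.65^2 * 0.05^-1 = 8.45.
sum = 0.128947 + 8.45 = 8.578947.
D = (1/1)*log(8.578947) = 2.1493

2.1493
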